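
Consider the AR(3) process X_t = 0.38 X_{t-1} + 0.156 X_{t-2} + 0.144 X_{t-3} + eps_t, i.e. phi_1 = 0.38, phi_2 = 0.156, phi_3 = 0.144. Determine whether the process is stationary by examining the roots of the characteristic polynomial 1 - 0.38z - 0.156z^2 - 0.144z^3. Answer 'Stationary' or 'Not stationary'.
\text{Stationary}

The AR(p) characteristic polynomial is P(z) = 1 - 0.38z - 0.156z^2 - 0.144z^3.
Stationarity requires all roots to lie outside the unit circle, i.e. |z| > 1 for every root.
Degree 3: look for a simple real root z0 first, then factor out (1 - z/z0) and solve the remaining quadratic.
Testing z0 = 1.25: P(1.25) = 1 + (-0.38)(1.25) + (-0.156)(1.25)^2 + (-0.144)(1.25)^3
  = 1 + (-0.475) + (-0.24375) + (-0.28125) = 0.  So z_0 = 1.25 is a root, |z_0| = 1.25.
Divide out the factor (1 - 0.8 z) = (1 - z/z0) (since 1/z0 = 0.8):
  P(z) = (1 - 0.8 z)(1 + (0.42) z + (0.18) z^2)
  [check: z-coef 0.42 - (0.8) = -0.38; z^2-coef 0.18 - (0.8)(0.42) = -0.156; z^3-coef -(0.8)(0.18) = -0.144.]
Remaining roots from the quadratic factor 1 + (0.42) z + (0.18) z^2:
  Set 1 + (0.42) z + (0.18) z^2 = 0, i.e. a z^2 + b z + c = 0 with a = 0.18, b = 0.42, c = 1.
  Discriminant D = b^2 - 4ac = (0.42)^2 - 4*(0.18)*1 = 0.1764 - (0.72) = -0.5436.
  D < 0, so the roots are the complex-conjugate pair z = (-b +/- i sqrt(-D)) / (2a) = -1.1667 +/- 2.048i.
  For a conjugate pair |z|^2 = z * conj(z) = (product of roots) = c/a = 1/(0.18) = 5.555556, so |z| = sqrt(5.555556) = 2.357 for both roots.
Moduli of all roots: 1.2500, 2.3570, 2.3570.
All moduli strictly greater than 1? Yes.
Verdict: Stationary.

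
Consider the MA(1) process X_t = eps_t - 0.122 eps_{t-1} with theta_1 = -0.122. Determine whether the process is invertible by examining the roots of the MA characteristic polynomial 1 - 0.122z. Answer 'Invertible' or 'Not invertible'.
\text{Invertible}

The MA(q) characteristic polynomial is P(z) = 1 - 0.122z.
Invertibility requires all roots to lie outside the unit circle, i.e. |z| > 1 for every root.
This is linear in z: 1 + (-0.122) z = 0  =>  z = -1/(-0.122) = 8.196721,  |z| = 8.196721.
Moduli of all roots: 8.1967.
All moduli strictly greater than 1? Yes.
Verdict: Invertible.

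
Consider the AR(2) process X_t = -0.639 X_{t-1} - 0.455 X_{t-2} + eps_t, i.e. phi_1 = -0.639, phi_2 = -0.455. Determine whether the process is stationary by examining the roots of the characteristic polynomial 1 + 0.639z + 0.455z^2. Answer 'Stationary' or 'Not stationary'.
\text{Stationary}

The AR(p) characteristic polynomial is P(z) = 1 + 0.639z + 0.455z^2.
Stationarity requires all roots to lie outside the unit circle, i.e. |z| > 1 for every root.
Set 1 + (0.639) z + (0.455) z^2 = 0, i.e. a z^2 + b z + c = 0 with a = 0.455, b = 0.639, c = 1.
Discriminant D = b^2 - 4ac = (0.639)^2 - 4*(0.455)*1 = 0.408321 - (1.82) = -1.411679.
D < 0, so the roots are the complex-conjugate pair z = (-b +/- i sqrt(-D)) / (2a) = -0.7022 +/- 1.3056i.
For a conjugate pair |z|^2 = z * conj(z) = (product of roots) = c/a = 1/(0.455) = 2.197802, so |z| = sqrt(2.197802) = 1.4825 for both roots.
Moduli of all roots: 1.4825, 1.4825.
All moduli strictly greater than 1? Yes.
Verdict: Stationary.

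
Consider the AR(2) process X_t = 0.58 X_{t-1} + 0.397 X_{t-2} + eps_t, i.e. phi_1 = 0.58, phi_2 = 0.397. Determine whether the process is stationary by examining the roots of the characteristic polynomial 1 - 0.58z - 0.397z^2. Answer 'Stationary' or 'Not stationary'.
\text{Stationary}

The AR(p) characteristic polynomial is P(z) = 1 - 0.58z - 0.397z^2.
Stationarity requires all roots to lie outside the unit circle, i.e. |z| > 1 for every root.
Set 1 + (-0.58) z + (-0.397) z^2 = 0, i.e. a z^2 + b z + c = 0 with a = -0.397, b = -0.58, c = 1.
Discriminant D = b^2 - 4ac = (-0.58)^2 - 4*(-0.397)*1 = 0.3364 - (-1.588) = 1.9244.
D >= 0, so the roots are real: z = (-b +/- sqrt(D)) / (2a) = (0.58 +/- 1.387227) / (-0.794).
  z_1 = (0.58 + 1.387227) / (-0.794) = -2.4776,   |z_1| = 2.4776.
  z_2 = (0.58 - 1.387227) / (-0.794) = 1.0167,   |z_2| = 1.0167.
Moduli of all roots: 2.4776, 1.0167.
All moduli strictly greater than 1? Yes.
Verdict: Stationary.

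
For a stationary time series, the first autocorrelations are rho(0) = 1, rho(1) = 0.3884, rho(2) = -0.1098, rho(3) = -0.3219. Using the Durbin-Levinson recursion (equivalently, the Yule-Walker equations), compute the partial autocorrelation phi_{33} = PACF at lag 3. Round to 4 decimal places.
\phi_{33} = -0.1910

The PACF at lag k is phi_{kk}, the last component of the solution
to the Yule-Walker system G_k phi = r_k where
  (G_k)_{ij} = rho(|i - j|), (r_k)_i = rho(i), i,j = 1..k.
Equivalently, Durbin-Levinson gives phi_{kk} iteratively:
  phi_{11} = rho(1)
  phi_{kk} = [rho(k) - sum_{j=1..k-1} phi_{k-1,j} rho(k-j)]
            / [1 - sum_{j=1..k-1} phi_{k-1,j} rho(j)],
  phi_{k,j} = phi_{k-1,j} - phi_{kk} phi_{k-1,k-j},  j = 1..k-1.
Step k = 1:
  phi_11 = rho(1) = 0.3884.
Step k = 2:
  phi_22 = [rho(2) - phi_11 rho(1)] / [1 - phi_11 rho(1)] = [-0.1098 - (0.3884)(0.3884)] / [1 - (0.3884)(0.3884)]
         = -0.26065456 / 0.84914544 = -0.306961.
  Update: phi_21 = phi_11 - phi_22 phi_11 = 0.3884 - (-0.306961)(0.3884) = 0.507624.
Step k = 3:
  phi_33 = [rho(3) - phi_21 rho(2) - phi_22 rho(1)] / [1 - phi_21 rho(1) - phi_22 rho(2)]
    numerator   = -0.3219 - (0.507624)(-0.1098) - (-0.306961)(0.3884) = -0.14693926
    denominator = 1 - (0.507624)(0.3884) - (-0.306961)(-0.1098) = 0.76913465
  phi_33 = -0.14693926 / 0.76913465 = -0.191.
Therefore phi_{33} = -0.1910.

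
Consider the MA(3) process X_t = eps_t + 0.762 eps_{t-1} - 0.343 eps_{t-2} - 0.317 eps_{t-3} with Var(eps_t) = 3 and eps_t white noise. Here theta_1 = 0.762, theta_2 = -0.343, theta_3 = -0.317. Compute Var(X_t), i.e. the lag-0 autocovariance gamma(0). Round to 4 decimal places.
\gamma(0) = 5.3963

For an MA(q) process X_t = eps_t + sum_i theta_i eps_{t-i} with
Var(eps_t) = sigma^2, the variance is
  gamma(0) = sigma^2 * (1 + sum_i theta_i^2).
  sum_i theta_i^2 = (0.762)^2 + (-0.343)^2 + (-0.317)^2 = 0.580644 + 0.117649 + 0.100489 = 0.798782.
  gamma(0) = 3 * (1 + 0.798782) = 3 * 1.798782 = 5.396346, which rounds to 5.3963.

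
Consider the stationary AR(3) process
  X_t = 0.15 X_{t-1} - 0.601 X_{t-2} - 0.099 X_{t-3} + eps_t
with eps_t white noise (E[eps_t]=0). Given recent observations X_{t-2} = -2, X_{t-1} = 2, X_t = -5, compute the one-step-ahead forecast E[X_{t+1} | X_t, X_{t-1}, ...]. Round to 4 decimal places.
E[X_{t+1} \mid \mathcal F_t] = -1.7540

For an AR(p) model X_t = c + sum_i phi_i X_{t-i} + eps_t, the
one-step-ahead conditional mean is
  E[X_{t+1} | X_t, ...] = c + sum_i phi_i X_{t+1-i}.
Substitute known values:
  E[X_{t+1} | ...] = (0.15) * (-5) + (-0.601) * (2) + (-0.099) * (-2)
                   = -1.7540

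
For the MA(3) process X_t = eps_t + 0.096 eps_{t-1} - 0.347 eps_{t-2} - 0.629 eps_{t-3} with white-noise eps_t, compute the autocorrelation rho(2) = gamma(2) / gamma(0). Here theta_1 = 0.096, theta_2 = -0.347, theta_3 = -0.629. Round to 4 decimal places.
\rho(2) = -0.2671

For an MA(q) process with theta_0 = 1, the autocovariance is
  gamma(k) = sigma^2 * sum_{i=0..q-k} theta_i * theta_{i+k},
and rho(k) = gamma(k) / gamma(0). Sigma^2 cancels.
  numerator   = (1)*(-0.347) + (0.096)*(-0.629) = -0.407384.
  denominator = (1)^2 + (0.096)^2 + (-0.347)^2 + (-0.629)^2 = 1.525266.
  rho(2) = -0.407384 / 1.525266 = -0.2671.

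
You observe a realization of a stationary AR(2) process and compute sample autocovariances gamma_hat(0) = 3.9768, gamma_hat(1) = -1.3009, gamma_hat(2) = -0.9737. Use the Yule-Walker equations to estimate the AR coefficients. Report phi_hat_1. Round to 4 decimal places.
\hat\phi_{1} = -0.4560

The Yule-Walker equations for an AR(p) process read, in matrix form,
  Gamma_p phi = r_p,   with   (Gamma_p)_{ij} = gamma(|i - j|),
                       (r_p)_i = gamma(i),   i,j = 1..p.
Substitute the sample gammas (Toeplitz matrix and right-hand side of size 2):
  Gamma_p = [[3.9768, -1.3009], [-1.3009, 3.9768]]
  r_p     = [-1.3009, -0.9737]
Written out:
  3.9768 phi_1 - 1.3009 phi_2 = -1.3009
  -1.3009 phi_1 + 3.9768 phi_2 = -0.9737
Solve by Cramer's rule:
  det = gamma(0)^2 - gamma(1)^2 = (3.9768)^2 - (-1.3009)^2 = 15.81493824 - 1.69234081 = 14.12259743
  phi_hat_1 = [gamma(1) gamma(0) - gamma(1) gamma(2)] / det = [(-1.3009)(3.9768) - (-1.3009)(-0.9737)] / 14.12259743 = -6.44010545 / 14.12259743 = -0.456
  phi_hat_2 = [gamma(0) gamma(2) - gamma(1)^2] / det = [(3.9768)(-0.9737) - (-1.3009)^2] / 14.12259743 = -5.56455097 / 14.12259743 = -0.394
So phi_hat = [-0.4560, -0.3940].
Therefore phi_hat_1 = -0.4560.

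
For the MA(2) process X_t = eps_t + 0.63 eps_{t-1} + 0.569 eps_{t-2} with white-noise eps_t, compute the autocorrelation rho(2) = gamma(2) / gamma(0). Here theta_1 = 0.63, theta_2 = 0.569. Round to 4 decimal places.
\rho(2) = 0.3307

For an MA(q) process with theta_0 = 1, the autocovariance is
  gamma(k) = sigma^2 * sum_{i=0..q-k} theta_i * theta_{i+k},
and rho(k) = gamma(k) / gamma(0). Sigma^2 cancels.
  numerator   = (1)*(0.569) = 0.569.
  denominator = (1)^2 + (0.63)^2 + (0.569)^2 = 1.720661.
  rho(2) = 0.569 / 1.720661 = 0.3307.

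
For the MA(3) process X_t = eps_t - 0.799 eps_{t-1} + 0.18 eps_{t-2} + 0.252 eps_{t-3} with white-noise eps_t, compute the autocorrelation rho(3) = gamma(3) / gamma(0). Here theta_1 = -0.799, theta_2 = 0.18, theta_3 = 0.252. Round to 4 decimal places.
\rho(3) = 0.1453

For an MA(q) process with theta_0 = 1, the autocovariance is
  gamma(k) = sigma^2 * sum_{i=0..q-k} theta_i * theta_{i+k},
and rho(k) = gamma(k) / gamma(0). Sigma^2 cancels.
  numerator   = (1)*(0.252) = 0.252.
  denominator = (1)^2 + (-0.799)^2 + (0.18)^2 + (0.252)^2 = 1.734305.
  rho(3) = 0.252 / 1.734305 = 0.1453.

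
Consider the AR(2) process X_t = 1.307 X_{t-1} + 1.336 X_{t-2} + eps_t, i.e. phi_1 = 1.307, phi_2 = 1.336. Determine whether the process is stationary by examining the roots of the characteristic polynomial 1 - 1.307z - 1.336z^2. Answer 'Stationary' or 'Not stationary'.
\text{Not stationary}

The AR(p) characteristic polynomial is P(z) = 1 - 1.307z - 1.336z^2.
Stationarity requires all roots to lie outside the unit circle, i.e. |z| > 1 for every root.
Set 1 + (-1.307) z + (-1.336) z^2 = 0, i.e. a z^2 + b z + c = 0 with a = -1.336, b = -1.307, c = 1.
Discriminant D = b^2 - 4ac = (-1.307)^2 - 4*(-1.336)*1 = 1.708249 - (-5.344) = 7.052249.
D >= 0, so the roots are real: z = (-b +/- sqrt(D)) / (2a) = (1.307 +/- 2.655607) / (-2.672).
  z_1 = (1.307 + 2.655607) / (-2.672) = -1.483,   |z_1| = 1.483.
  z_2 = (1.307 - 2.655607) / (-2.672) = 0.5047,   |z_2| = 0.5047.
Moduli of all roots: 1.4830, 0.5047.
All moduli strictly greater than 1? No.
Verdict: Not stationary.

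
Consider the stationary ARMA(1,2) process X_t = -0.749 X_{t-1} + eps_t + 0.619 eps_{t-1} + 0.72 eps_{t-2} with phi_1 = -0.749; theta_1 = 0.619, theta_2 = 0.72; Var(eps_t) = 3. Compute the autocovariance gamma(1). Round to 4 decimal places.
\gamma(1) = -4.1284

Multiply the model equation by X_{t-k} and take expectations. With theta_0 = psi_0 = 1 and psi_j the MA(infinity) weights, this gives
  gamma(k) - sum_i phi_i gamma(k-i) = c_k,
  c_k = sigma^2 * sum_{j=k..q} theta_j psi_{j-k}   (c_k = 0 for k > q),
using gamma(-m) = gamma(m).
psi-weights needed (psi_j = theta_j + sum_i phi_i psi_{j-i}):
  psi_1 = theta_1 + phi_1 = 0.619 + (-0.749) = -0.13
  psi_2 = theta_2 + phi_1 psi_1 = 0.72 + (-0.749)(-0.13) = 0.81737
Right-hand sides:
  c_0 = sigma^2 (1 + theta_1 psi_1 + theta_2 psi_2) = 3 * (1 + (0.619)(-0.13) + (0.72)(0.81737)) = 3 * 1.508036 = 4.524109
  c_1 = sigma^2 (theta_1 + theta_2 psi_1) = 3 * (0.619 + (0.72)(-0.13)) = 1.5762
  c_2 = sigma^2 theta_2 = 3 * (0.72) = 2.16
Equations for k = 0 and k = 1 (AR order 1):
  gamma(0) = phi_1 gamma(1) + c_0
  gamma(1) = phi_1 gamma(0) + c_1
Substituting the second into the first: gamma(0) (1 - phi_1^2) = c_0 + phi_1 c_1, so
  gamma(0) = (c_0 + phi_1 c_1) / (1 - phi_1^2) = (4.524109 + (-0.749)(1.5762)) / (1 - (-0.749)^2) = 3.343535 / 0.438999 = 7.616271.
  gamma(1) = phi_1 gamma(0) + c_1 = (-0.749)(7.616271) + (1.5762) = -4.128387.
Therefore gamma(1) = -4.1284 (to 4 decimal places).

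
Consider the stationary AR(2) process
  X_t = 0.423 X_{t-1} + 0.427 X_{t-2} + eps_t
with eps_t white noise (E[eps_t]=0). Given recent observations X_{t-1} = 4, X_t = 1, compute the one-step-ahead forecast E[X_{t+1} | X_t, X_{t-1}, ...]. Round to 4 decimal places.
E[X_{t+1} \mid \mathcal F_t] = 2.1310

For an AR(p) model X_t = c + sum_i phi_i X_{t-i} + eps_t, the
one-step-ahead conditional mean is
  E[X_{t+1} | X_t, ...] = c + sum_i phi_i X_{t+1-i}.
Substitute known values:
  E[X_{t+1} | ...] = (0.423) * (1) + (0.427) * (4)
                   = 2.1310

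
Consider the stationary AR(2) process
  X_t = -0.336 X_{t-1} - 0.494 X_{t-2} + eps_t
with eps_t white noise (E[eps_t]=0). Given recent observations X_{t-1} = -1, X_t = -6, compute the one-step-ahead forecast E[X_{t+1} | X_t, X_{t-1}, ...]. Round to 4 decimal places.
E[X_{t+1} \mid \mathcal F_t] = 2.5100

For an AR(p) model X_t = c + sum_i phi_i X_{t-i} + eps_t, the
one-step-ahead conditional mean is
  E[X_{t+1} | X_t, ...] = c + sum_i phi_i X_{t+1-i}.
Substitute known values:
  E[X_{t+1} | ...] = (-0.336) * (-6) + (-0.494) * (-1)
                   = 2.5100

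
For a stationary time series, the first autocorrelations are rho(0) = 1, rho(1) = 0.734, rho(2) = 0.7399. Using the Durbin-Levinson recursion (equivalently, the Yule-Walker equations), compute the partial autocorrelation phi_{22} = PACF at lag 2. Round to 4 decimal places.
\phi_{22} = 0.4361

The PACF at lag k is phi_{kk}, the last component of the solution
to the Yule-Walker system G_k phi = r_k where
  (G_k)_{ij} = rho(|i - j|), (r_k)_i = rho(i), i,j = 1..k.
Equivalently, Durbin-Levinson gives phi_{kk} iteratively:
  phi_{11} = rho(1)
  phi_{kk} = [rho(k) - sum_{j=1..k-1} phi_{k-1,j} rho(k-j)]
            / [1 - sum_{j=1..k-1} phi_{k-1,j} rho(j)],
  phi_{k,j} = phi_{k-1,j} - phi_{kk} phi_{k-1,k-j},  j = 1..k-1.
Step k = 1:
  phi_11 = rho(1) = 0.734.
Step k = 2:
  phi_22 = [rho(2) - phi_11 rho(1)] / [1 - phi_11 rho(1)] = [0.7399 - (0.734)(0.734)] / [1 - (0.734)(0.734)]
         = 0.201144 / 0.461244 = 0.4361.
Therefore phi_{22} = 0.4361.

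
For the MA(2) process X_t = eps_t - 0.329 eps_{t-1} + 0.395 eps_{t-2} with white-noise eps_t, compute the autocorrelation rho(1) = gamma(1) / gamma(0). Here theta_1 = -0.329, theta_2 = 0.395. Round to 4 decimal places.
\rho(1) = -0.3630

For an MA(q) process with theta_0 = 1, the autocovariance is
  gamma(k) = sigma^2 * sum_{i=0..q-k} theta_i * theta_{i+k},
and rho(k) = gamma(k) / gamma(0). Sigma^2 cancels.
  numerator   = (1)*(-0.329) + (-0.329)*(0.395) = -0.458955.
  denominator = (1)^2 + (-0.329)^2 + (0.395)^2 = 1.264266.
  rho(1) = -0.458955 / 1.264266 = -0.3630.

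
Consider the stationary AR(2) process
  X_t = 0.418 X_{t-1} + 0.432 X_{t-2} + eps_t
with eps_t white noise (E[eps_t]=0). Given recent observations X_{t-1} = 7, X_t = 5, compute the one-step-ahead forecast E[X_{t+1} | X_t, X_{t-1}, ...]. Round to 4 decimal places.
E[X_{t+1} \mid \mathcal F_t] = 5.1140

For an AR(p) model X_t = c + sum_i phi_i X_{t-i} + eps_t, the
one-step-ahead conditional mean is
  E[X_{t+1} | X_t, ...] = c + sum_i phi_i X_{t+1-i}.
Substitute known values:
  E[X_{t+1} | ...] = (0.418) * (5) + (0.432) * (7)
                   = 5.1140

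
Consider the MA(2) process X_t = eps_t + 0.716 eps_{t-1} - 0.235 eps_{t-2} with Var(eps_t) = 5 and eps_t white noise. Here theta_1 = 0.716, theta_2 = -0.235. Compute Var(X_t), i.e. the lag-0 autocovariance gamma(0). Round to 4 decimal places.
\gamma(0) = 7.8394

For an MA(q) process X_t = eps_t + sum_i theta_i eps_{t-i} with
Var(eps_t) = sigma^2, the variance is
  gamma(0) = sigma^2 * (1 + sum_i theta_i^2).
  sum_i theta_i^2 = (0.716)^2 + (-0.235)^2 = 0.512656 + 0.055225 = 0.567881.
  gamma(0) = 5 * (1 + 0.567881) = 5 * 1.567881 = 7.839405, which rounds to 7.8394.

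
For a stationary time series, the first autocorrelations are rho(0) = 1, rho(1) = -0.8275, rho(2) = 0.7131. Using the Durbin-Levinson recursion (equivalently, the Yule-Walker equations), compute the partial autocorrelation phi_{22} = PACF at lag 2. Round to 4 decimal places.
\phi_{22} = 0.0899

The PACF at lag k is phi_{kk}, the last component of the solution
to the Yule-Walker system G_k phi = r_k where
  (G_k)_{ij} = rho(|i - j|), (r_k)_i = rho(i), i,j = 1..k.
Equivalently, Durbin-Levinson gives phi_{kk} iteratively:
  phi_{11} = rho(1)
  phi_{kk} = [rho(k) - sum_{j=1..k-1} phi_{k-1,j} rho(k-j)]
            / [1 - sum_{j=1..k-1} phi_{k-1,j} rho(j)],
  phi_{k,j} = phi_{k-1,j} - phi_{kk} phi_{k-1,k-j},  j = 1..k-1.
Step k = 1:
  phi_11 = rho(1) = -0.8275.
Step k = 2:
  phi_22 = [rho(2) - phi_11 rho(1)] / [1 - phi_11 rho(1)] = [0.7131 - (-0.8275)(-0.8275)] / [1 - (-0.8275)(-0.8275)]
         = 0.02834375 / 0.31524375 = 0.0899.
Therefore phi_{22} = 0.0899.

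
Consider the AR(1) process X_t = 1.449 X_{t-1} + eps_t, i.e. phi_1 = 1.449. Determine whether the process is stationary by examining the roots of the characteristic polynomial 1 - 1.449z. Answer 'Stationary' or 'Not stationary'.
\text{Not stationary}

The AR(p) characteristic polynomial is P(z) = 1 - 1.449z.
Stationarity requires all roots to lie outside the unit circle, i.e. |z| > 1 for every root.
This is linear in z: 1 + (-1.449) z = 0  =>  z = -1/(-1.449) = 0.690131,  |z| = 0.690131.
Moduli of all roots: 0.6901.
All moduli strictly greater than 1? No.
Verdict: Not stationary.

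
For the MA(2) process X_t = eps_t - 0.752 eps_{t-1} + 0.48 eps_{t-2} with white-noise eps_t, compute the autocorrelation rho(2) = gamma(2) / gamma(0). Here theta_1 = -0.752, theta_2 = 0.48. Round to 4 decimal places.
\rho(2) = 0.2673

For an MA(q) process with theta_0 = 1, the autocovariance is
  gamma(k) = sigma^2 * sum_{i=0..q-k} theta_i * theta_{i+k},
and rho(k) = gamma(k) / gamma(0). Sigma^2 cancels.
  numerator   = (1)*(0.48) = 0.48.
  denominator = (1)^2 + (-0.752)^2 + (0.48)^2 = 1.795904.
  rho(2) = 0.48 / 1.795904 = 0.2673.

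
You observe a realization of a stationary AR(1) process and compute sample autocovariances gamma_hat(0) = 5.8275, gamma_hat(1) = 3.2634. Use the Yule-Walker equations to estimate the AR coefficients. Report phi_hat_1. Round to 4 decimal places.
\hat\phi_{1} = 0.5600

The Yule-Walker equations for an AR(p) process read, in matrix form,
  Gamma_p phi = r_p,   with   (Gamma_p)_{ij} = gamma(|i - j|),
                       (r_p)_i = gamma(i),   i,j = 1..p.
Substitute the sample gammas (Toeplitz matrix and right-hand side of size 1):
  Gamma_p = [[5.8275]]
  r_p     = [3.2634]
With p = 1 this is the single equation gamma(0) phi_1 = gamma(1):
  phi_hat_1 = gamma(1) / gamma(0) = 3.2634 / 5.8275 = 0.5600.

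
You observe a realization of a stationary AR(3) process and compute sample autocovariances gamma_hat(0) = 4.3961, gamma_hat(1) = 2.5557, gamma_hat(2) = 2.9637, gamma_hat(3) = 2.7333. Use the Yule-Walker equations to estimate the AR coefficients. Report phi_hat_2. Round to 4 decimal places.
\hat\phi_{2} = 0.4300

The Yule-Walker equations for an AR(p) process read, in matrix form,
  Gamma_p phi = r_p,   with   (Gamma_p)_{ij} = gamma(|i - j|),
                       (r_p)_i = gamma(i),   i,j = 1..p.
Substitute the sample gammas (Toeplitz matrix and right-hand side of size 3):
  Gamma_p = [[4.3961, 2.5557, 2.9637], [2.5557, 4.3961, 2.5557], [2.9637, 2.5557, 4.3961]]
  r_p     = [2.5557, 2.9637, 2.7333]
Written out (R1..R3):
  (R1) 4.3961 phi_1 + 2.5557 phi_2 + 2.9637 phi_3 = 2.5557
  (R2) 2.5557 phi_1 + 4.3961 phi_2 + 2.5557 phi_3 = 2.9637
  (R3) 2.9637 phi_1 + 2.5557 phi_2 + 4.3961 phi_3 = 2.7333
Gaussian elimination:
  R2 <- R2 - (2.5557/4.3961) R1 = R2 - (0.581356) R1:  2.910328 phi_2 + 0.832735 phi_3 = 1.477928
  R3 <- R3 - (2.9637/4.3961) R1 = R3 - (0.674166) R1:  0.832735 phi_2 + 2.398075 phi_3 = 1.010335
  R3 <- R3 - (0.832735/2.910328) R2 = R3 - (0.286131) R2:  2.159804 phi_3 = 0.587454
Back-substitution:
  phi_hat_3 = 0.587454 / 2.159804 = 0.271994
  phi_hat_2 = (1.477928 - (0.832735)(0.271994)) / 2.910328 = 0.429996
  phi_hat_1 = (2.5557 - (2.5557)(0.429996) - (2.9637)(0.271994)) / 4.3961 = 0.148006
So phi_hat = [0.1480, 0.4300, 0.2720].
Therefore phi_hat_2 = 0.4300.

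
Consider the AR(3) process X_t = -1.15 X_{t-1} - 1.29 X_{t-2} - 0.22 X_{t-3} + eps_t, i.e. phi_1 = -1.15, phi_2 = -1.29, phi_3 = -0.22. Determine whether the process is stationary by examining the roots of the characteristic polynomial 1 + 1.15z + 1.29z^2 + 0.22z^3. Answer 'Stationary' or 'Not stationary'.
\text{Not stationary}

The AR(p) characteristic polynomial is P(z) = 1 + 1.15z + 1.29z^2 + 0.22z^3.
Stationarity requires all roots to lie outside the unit circle, i.e. |z| > 1 for every root.
Degree 3: look for a simple real root z0 first, then factor out (1 - z/z0) and solve the remaining quadratic.
Testing z0 = -5: P(-5) = 1 + (1.15)(-5) + (1.29)(-5)^2 + (0.22)(-5)^3
  = 1 + (-5.75) + (32.25) + (-27.5) = 0.  So z_0 = -5 is a root, |z_0| = 5.
Divide out the factor (1 + 0.2 z) = (1 - z/z0) (since 1/z0 = -0.2):
  P(z) = (1 + 0.2 z)(1 + (0.95) z + (1.1) z^2)
  [check: z-coef 0.95 - (-0.2) = 1.15; z^2-coef 1.1 - (-0.2)(0.95) = 1.29; z^3-coef -(-0.2)(1.1) = 0.22.]
Remaining roots from the quadratic factor 1 + (0.95) z + (1.1) z^2:
  Set 1 + (0.95) z + (1.1) z^2 = 0, i.e. a z^2 + b z + c = 0 with a = 1.1, b = 0.95, c = 1.
  Discriminant D = b^2 - 4ac = (0.95)^2 - 4*(1.1)*1 = 0.9025 - (4.4) = -3.4975.
  D < 0, so the roots are the complex-conjugate pair z = (-b +/- i sqrt(-D)) / (2a) = -0.4318 +/- 0.8501i.
  For a conjugate pair |z|^2 = z * conj(z) = (product of roots) = c/a = 1/(1.1) = 0.909091, so |z| = sqrt(0.909091) = 0.9535 for both roots.
Moduli of all roots: 5.0000, 0.9535, 0.9535.
All moduli strictly greater than 1? No.
Verdict: Not stationary.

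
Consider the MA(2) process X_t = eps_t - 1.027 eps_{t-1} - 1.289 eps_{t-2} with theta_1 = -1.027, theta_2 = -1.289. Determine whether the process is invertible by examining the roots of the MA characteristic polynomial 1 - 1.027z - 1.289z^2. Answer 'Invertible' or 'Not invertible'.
\text{Not invertible}

The MA(q) characteristic polynomial is P(z) = 1 - 1.027z - 1.289z^2.
Invertibility requires all roots to lie outside the unit circle, i.e. |z| > 1 for every root.
Set 1 + (-1.027) z + (-1.289) z^2 = 0, i.e. a z^2 + b z + c = 0 with a = -1.289, b = -1.027, c = 1.
Discriminant D = b^2 - 4ac = (-1.027)^2 - 4*(-1.289)*1 = 1.054729 - (-5.156) = 6.210729.
D >= 0, so the roots are real: z = (-b +/- sqrt(D)) / (2a) = (1.027 +/- 2.492133) / (-2.578).
  z_1 = (1.027 + 2.492133) / (-2.578) = -1.3651,   |z_1| = 1.3651.
  z_2 = (1.027 - 2.492133) / (-2.578) = 0.5683,   |z_2| = 0.5683.
Moduli of all roots: 1.3651, 0.5683.
All moduli strictly greater than 1? No.
Verdict: Not invertible.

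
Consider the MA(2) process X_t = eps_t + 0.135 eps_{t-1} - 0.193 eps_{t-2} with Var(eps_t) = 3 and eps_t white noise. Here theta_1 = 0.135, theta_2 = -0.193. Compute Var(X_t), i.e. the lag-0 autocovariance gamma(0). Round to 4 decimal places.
\gamma(0) = 3.1664

For an MA(q) process X_t = eps_t + sum_i theta_i eps_{t-i} with
Var(eps_t) = sigma^2, the variance is
  gamma(0) = sigma^2 * (1 + sum_i theta_i^2).
  sum_i theta_i^2 = (0.135)^2 + (-0.193)^2 = 0.018225 + 0.037249 = 0.055474.
  gamma(0) = 3 * (1 + 0.055474) = 3 * 1.055474 = 3.166422, which rounds to 3.1664.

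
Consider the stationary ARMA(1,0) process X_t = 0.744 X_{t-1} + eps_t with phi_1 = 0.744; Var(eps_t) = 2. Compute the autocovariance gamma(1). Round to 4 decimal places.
\gamma(1) = 3.3329

Multiply the model equation by X_{t-k} and take expectations. With theta_0 = psi_0 = 1 and psi_j the MA(infinity) weights, this gives
  gamma(k) - sum_i phi_i gamma(k-i) = c_k,
  c_k = sigma^2 * sum_{j=k..q} theta_j psi_{j-k}   (c_k = 0 for k > q),
using gamma(-m) = gamma(m).
Pure AR (q = 0): c_0 = sigma^2 = 2, c_k = 0 for k >= 1.
Equations for k = 0 and k = 1 (AR order 1):
  gamma(0) = phi_1 gamma(1) + c_0
  gamma(1) = phi_1 gamma(0) + c_1
Substituting the second into the first: gamma(0) (1 - phi_1^2) = c_0 + phi_1 c_1, so
  gamma(0) = c_0 / (1 - phi_1^2) = 2 / (1 - (0.744)^2) = 2 / 0.446464 = 4.479644.
  gamma(1) = phi_1 gamma(0) = (0.744)(4.479644) = 3.332856.
Therefore gamma(1) = 3.3329 (to 4 decimal places).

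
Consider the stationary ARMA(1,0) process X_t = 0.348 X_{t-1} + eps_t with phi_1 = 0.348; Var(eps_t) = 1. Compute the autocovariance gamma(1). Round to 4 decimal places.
\gamma(1) = 0.3960

Multiply the model equation by X_{t-k} and take expectations. With theta_0 = psi_0 = 1 and psi_j the MA(infinity) weights, this gives
  gamma(k) - sum_i phi_i gamma(k-i) = c_k,
  c_k = sigma^2 * sum_{j=k..q} theta_j psi_{j-k}   (c_k = 0 for k > q),
using gamma(-m) = gamma(m).
Pure AR (q = 0): c_0 = sigma^2 = 1, c_k = 0 for k >= 1.
Equations for k = 0 and k = 1 (AR order 1):
  gamma(0) = phi_1 gamma(1) + c_0
  gamma(1) = phi_1 gamma(0) + c_1
Substituting the second into the first: gamma(0) (1 - phi_1^2) = c_0 + phi_1 c_1, so
  gamma(0) = c_0 / (1 - phi_1^2) = 1 / (1 - (0.348)^2) = 1 / 0.878896 = 1.137791.
  gamma(1) = phi_1 gamma(0) = (0.348)(1.137791) = 0.395951.
Therefore gamma(1) = 0.3960 (to 4 decimal places).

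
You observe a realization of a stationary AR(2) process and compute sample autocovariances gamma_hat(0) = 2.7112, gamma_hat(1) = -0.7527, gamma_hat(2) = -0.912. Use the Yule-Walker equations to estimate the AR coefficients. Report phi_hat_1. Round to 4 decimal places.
\hat\phi_{1} = -0.4020

The Yule-Walker equations for an AR(p) process read, in matrix form,
  Gamma_p phi = r_p,   with   (Gamma_p)_{ij} = gamma(|i - j|),
                       (r_p)_i = gamma(i),   i,j = 1..p.
Substitute the sample gammas (Toeplitz matrix and right-hand side of size 2):
  Gamma_p = [[2.7112, -0.7527], [-0.7527, 2.7112]]
  r_p     = [-0.7527, -0.912]
Written out:
  2.7112 phi_1 - 0.7527 phi_2 = -0.7527
  -0.7527 phi_1 + 2.7112 phi_2 = -0.912
Solve by Cramer's rule:
  det = gamma(0)^2 - gamma(1)^2 = (2.7112)^2 - (-0.7527)^2 = 7.35060544 - 0.56655729 = 6.78404815
  phi_hat_1 = [gamma(1) gamma(0) - gamma(1) gamma(2)] / det = [(-0.7527)(2.7112) - (-0.7527)(-0.912)] / 6.78404815 = -2.72718264 / 6.78404815 = -0.402
  phi_hat_2 = [gamma(0) gamma(2) - gamma(1)^2] / det = [(2.7112)(-0.912) - (-0.7527)^2] / 6.78404815 = -3.03917169 / 6.78404815 = -0.448
So phi_hat = [-0.4020, -0.4480].
Therefore phi_hat_1 = -0.4020.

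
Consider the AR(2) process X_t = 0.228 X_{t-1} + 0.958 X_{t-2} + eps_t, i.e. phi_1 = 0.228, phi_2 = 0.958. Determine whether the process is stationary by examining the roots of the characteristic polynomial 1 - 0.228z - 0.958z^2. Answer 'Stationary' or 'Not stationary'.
\text{Not stationary}

The AR(p) characteristic polynomial is P(z) = 1 - 0.228z - 0.958z^2.
Stationarity requires all roots to lie outside the unit circle, i.e. |z| > 1 for every root.
Set 1 + (-0.228) z + (-0.958) z^2 = 0, i.e. a z^2 + b z + c = 0 with a = -0.958, b = -0.228, c = 1.
Discriminant D = b^2 - 4ac = (-0.228)^2 - 4*(-0.958)*1 = 0.051984 - (-3.832) = 3.883984.
D >= 0, so the roots are real: z = (-b +/- sqrt(D)) / (2a) = (0.228 +/- 1.970783) / (-1.916).
  z_1 = (0.228 + 1.970783) / (-1.916) = -1.1476,   |z_1| = 1.1476.
  z_2 = (0.228 - 1.970783) / (-1.916) = 0.9096,   |z_2| = 0.9096.
Moduli of all roots: 1.1476, 0.9096.
All moduli strictly greater than 1? No.
Verdict: Not stationary.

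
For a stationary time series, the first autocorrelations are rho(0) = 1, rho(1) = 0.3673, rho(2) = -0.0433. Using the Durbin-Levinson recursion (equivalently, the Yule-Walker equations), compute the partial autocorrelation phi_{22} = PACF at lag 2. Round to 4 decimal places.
\phi_{22} = -0.2060

The PACF at lag k is phi_{kk}, the last component of the solution
to the Yule-Walker system G_k phi = r_k where
  (G_k)_{ij} = rho(|i - j|), (r_k)_i = rho(i), i,j = 1..k.
Equivalently, Durbin-Levinson gives phi_{kk} iteratively:
  phi_{11} = rho(1)
  phi_{kk} = [rho(k) - sum_{j=1..k-1} phi_{k-1,j} rho(k-j)]
            / [1 - sum_{j=1..k-1} phi_{k-1,j} rho(j)],
  phi_{k,j} = phi_{k-1,j} - phi_{kk} phi_{k-1,k-j},  j = 1..k-1.
Step k = 1:
  phi_11 = rho(1) = 0.3673.
Step k = 2:
  phi_22 = [rho(2) - phi_11 rho(1)] / [1 - phi_11 rho(1)] = [-0.0433 - (0.3673)(0.3673)] / [1 - (0.3673)(0.3673)]
         = -0.17820929 / 0.86509071 = -0.206.
Therefore phi_{22} = -0.2060.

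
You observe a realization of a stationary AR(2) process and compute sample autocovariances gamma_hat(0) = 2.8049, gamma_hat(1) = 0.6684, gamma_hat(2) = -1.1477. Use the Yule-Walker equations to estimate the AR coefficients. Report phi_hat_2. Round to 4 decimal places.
\hat\phi_{2} = -0.4940

The Yule-Walker equations for an AR(p) process read, in matrix form,
  Gamma_p phi = r_p,   with   (Gamma_p)_{ij} = gamma(|i - j|),
                       (r_p)_i = gamma(i),   i,j = 1..p.
Substitute the sample gammas (Toeplitz matrix and right-hand side of size 2):
  Gamma_p = [[2.8049, 0.6684], [0.6684, 2.8049]]
  r_p     = [0.6684, -1.1477]
Written out:
  2.8049 phi_1 + 0.6684 phi_2 = 0.6684
  0.6684 phi_1 + 2.8049 phi_2 = -1.1477
Solve by Cramer's rule:
  det = gamma(0)^2 - gamma(1)^2 = (2.8049)^2 - (0.6684)^2 = 7.86746401 - 0.44675856 = 7.42070545
  phi_hat_1 = [gamma(1) gamma(0) - gamma(1) gamma(2)] / det = [(0.6684)(2.8049) - (0.6684)(-1.1477)] / 7.42070545 = 2.64191784 / 7.42070545 = 0.356
  phi_hat_2 = [gamma(0) gamma(2) - gamma(1)^2] / det = [(2.8049)(-1.1477) - (0.6684)^2] / 7.42070545 = -3.66594229 / 7.42070545 = -0.494
So phi_hat = [0.3560, -0.4940].
Therefore phi_hat_2 = -0.4940.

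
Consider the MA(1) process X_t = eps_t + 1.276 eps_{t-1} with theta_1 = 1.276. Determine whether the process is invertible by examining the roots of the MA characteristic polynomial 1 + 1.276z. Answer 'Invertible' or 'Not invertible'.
\text{Not invertible}

The MA(q) characteristic polynomial is P(z) = 1 + 1.276z.
Invertibility requires all roots to lie outside the unit circle, i.e. |z| > 1 for every root.
This is linear in z: 1 + (1.276) z = 0  =>  z = -1/(1.276) = -0.783699,  |z| = 0.783699.
Moduli of all roots: 0.7837.
All moduli strictly greater than 1? No.
Verdict: Not invertible.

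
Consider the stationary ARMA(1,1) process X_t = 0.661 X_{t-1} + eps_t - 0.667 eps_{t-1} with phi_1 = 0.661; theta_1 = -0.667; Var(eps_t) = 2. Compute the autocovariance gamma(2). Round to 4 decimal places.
\gamma(2) = -0.0079

Multiply the model equation by X_{t-k} and take expectations. With theta_0 = psi_0 = 1 and psi_j the MA(infinity) weights, this gives
  gamma(k) - sum_i phi_i gamma(k-i) = c_k,
  c_k = sigma^2 * sum_{j=k..q} theta_j psi_{j-k}   (c_k = 0 for k > q),
using gamma(-m) = gamma(m).
psi-weights needed (psi_j = theta_j + sum_i phi_i psi_{j-i}):
  psi_1 = theta_1 + phi_1 = -0.667 + (0.661) = -0.006
Right-hand sides:
  c_0 = sigma^2 (1 + theta_1 psi_1) = 2 * (1 + (-0.667)(-0.006)) = 2 * 1.004002 = 2.008004
  c_1 = sigma^2 theta_1 = 2 * (-0.667) = -1.334
  c_2 = 0
Equations for k = 0 and k = 1 (AR order 1):
  gamma(0) = phi_1 gamma(1) + c_0
  gamma(1) = phi_1 gamma(0) + c_1
Substituting the second into the first: gamma(0) (1 - phi_1^2) = c_0 + phi_1 c_1, so
  gamma(0) = (c_0 + phi_1 c_1) / (1 - phi_1^2) = (2.008004 + (0.661)(-1.334)) / (1 - (0.661)^2) = 1.12623 / 0.563079 = 2.000128.
  gamma(1) = phi_1 gamma(0) + c_1 = (0.661)(2.000128) + (-1.334) = -0.011915.
For k = 2 (> q): gamma(2) = phi_1 gamma(1) = (0.661)(-0.011915) = -0.007876.
Therefore gamma(2) = -0.0079 (to 4 decimal places).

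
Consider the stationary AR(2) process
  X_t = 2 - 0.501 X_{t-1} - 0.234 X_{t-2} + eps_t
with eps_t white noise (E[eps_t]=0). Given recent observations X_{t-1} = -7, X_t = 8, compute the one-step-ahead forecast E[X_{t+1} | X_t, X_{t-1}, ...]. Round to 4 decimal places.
E[X_{t+1} \mid \mathcal F_t] = -0.3700

For an AR(p) model X_t = c + sum_i phi_i X_{t-i} + eps_t, the
one-step-ahead conditional mean is
  E[X_{t+1} | X_t, ...] = c + sum_i phi_i X_{t+1-i}.
Substitute known values:
  E[X_{t+1} | ...] = 2 + (-0.501) * (8) + (-0.234) * (-7)
                   = -0.3700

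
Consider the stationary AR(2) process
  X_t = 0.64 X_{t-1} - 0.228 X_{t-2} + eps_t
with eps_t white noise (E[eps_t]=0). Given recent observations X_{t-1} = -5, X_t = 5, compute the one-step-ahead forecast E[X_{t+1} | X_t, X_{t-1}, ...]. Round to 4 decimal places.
E[X_{t+1} \mid \mathcal F_t] = 4.3400

For an AR(p) model X_t = c + sum_i phi_i X_{t-i} + eps_t, the
one-step-ahead conditional mean is
  E[X_{t+1} | X_t, ...] = c + sum_i phi_i X_{t+1-i}.
Substitute known values:
  E[X_{t+1} | ...] = (0.64) * (5) + (-0.228) * (-5)
                   = 4.3400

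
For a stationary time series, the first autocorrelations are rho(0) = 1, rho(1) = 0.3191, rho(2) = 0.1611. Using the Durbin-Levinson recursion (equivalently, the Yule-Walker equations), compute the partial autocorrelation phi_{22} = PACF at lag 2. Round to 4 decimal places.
\phi_{22} = 0.0660

The PACF at lag k is phi_{kk}, the last component of the solution
to the Yule-Walker system G_k phi = r_k where
  (G_k)_{ij} = rho(|i - j|), (r_k)_i = rho(i), i,j = 1..k.
Equivalently, Durbin-Levinson gives phi_{kk} iteratively:
  phi_{11} = rho(1)
  phi_{kk} = [rho(k) - sum_{j=1..k-1} phi_{k-1,j} rho(k-j)]
            / [1 - sum_{j=1..k-1} phi_{k-1,j} rho(j)],
  phi_{k,j} = phi_{k-1,j} - phi_{kk} phi_{k-1,k-j},  j = 1..k-1.
Step k = 1:
  phi_11 = rho(1) = 0.3191.
Step k = 2:
  phi_22 = [rho(2) - phi_11 rho(1)] / [1 - phi_11 rho(1)] = [0.1611 - (0.3191)(0.3191)] / [1 - (0.3191)(0.3191)]
         = 0.05927519 / 0.89817519 = 0.066.
Therefore phi_{22} = 0.0660.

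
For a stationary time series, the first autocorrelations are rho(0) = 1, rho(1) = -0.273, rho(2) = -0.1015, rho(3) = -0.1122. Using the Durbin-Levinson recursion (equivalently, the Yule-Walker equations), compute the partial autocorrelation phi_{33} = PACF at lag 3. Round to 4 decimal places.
\phi_{33} = -0.2210

The PACF at lag k is phi_{kk}, the last component of the solution
to the Yule-Walker system G_k phi = r_k where
  (G_k)_{ij} = rho(|i - j|), (r_k)_i = rho(i), i,j = 1..k.
Equivalently, Durbin-Levinson gives phi_{kk} iteratively:
  phi_{11} = rho(1)
  phi_{kk} = [rho(k) - sum_{j=1..k-1} phi_{k-1,j} rho(k-j)]
            / [1 - sum_{j=1..k-1} phi_{k-1,j} rho(j)],
  phi_{k,j} = phi_{k-1,j} - phi_{kk} phi_{k-1,k-j},  j = 1..k-1.
Step k = 1:
  phi_11 = rho(1) = -0.273.
Step k = 2:
  phi_22 = [rho(2) - phi_11 rho(1)] / [1 - phi_11 rho(1)] = [-0.1015 - (-0.273)(-0.273)] / [1 - (-0.273)(-0.273)]
         = -0.176029 / 0.925471 = -0.190205.
  Update: phi_21 = phi_11 - phi_22 phi_11 = -0.273 - (-0.190205)(-0.273) = -0.324926.
Step k = 3:
  phi_33 = [rho(3) - phi_21 rho(2) - phi_22 rho(1)] / [1 - phi_21 rho(1) - phi_22 rho(2)]
    numerator   = -0.1122 - (-0.324926)(-0.1015) - (-0.190205)(-0.273) = -0.19710588
    denominator = 1 - (-0.324926)(-0.273) - (-0.190205)(-0.1015) = 0.89198944
  phi_33 = -0.19710588 / 0.89198944 = -0.221.
Therefore phi_{33} = -0.2210.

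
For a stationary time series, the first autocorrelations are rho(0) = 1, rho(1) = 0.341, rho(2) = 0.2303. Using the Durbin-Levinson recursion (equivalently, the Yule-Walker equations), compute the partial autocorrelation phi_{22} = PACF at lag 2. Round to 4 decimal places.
\phi_{22} = 0.1290

The PACF at lag k is phi_{kk}, the last component of the solution
to the Yule-Walker system G_k phi = r_k where
  (G_k)_{ij} = rho(|i - j|), (r_k)_i = rho(i), i,j = 1..k.
Equivalently, Durbin-Levinson gives phi_{kk} iteratively:
  phi_{11} = rho(1)
  phi_{kk} = [rho(k) - sum_{j=1..k-1} phi_{k-1,j} rho(k-j)]
            / [1 - sum_{j=1..k-1} phi_{k-1,j} rho(j)],
  phi_{k,j} = phi_{k-1,j} - phi_{kk} phi_{k-1,k-j},  j = 1..k-1.
Step k = 1:
  phi_11 = rho(1) = 0.341.
Step k = 2:
  phi_22 = [rho(2) - phi_11 rho(1)] / [1 - phi_11 rho(1)] = [0.2303 - (0.341)(0.341)] / [1 - (0.341)(0.341)]
         = 0.114019 / 0.883719 = 0.129.
Therefore phi_{22} = 0.1290.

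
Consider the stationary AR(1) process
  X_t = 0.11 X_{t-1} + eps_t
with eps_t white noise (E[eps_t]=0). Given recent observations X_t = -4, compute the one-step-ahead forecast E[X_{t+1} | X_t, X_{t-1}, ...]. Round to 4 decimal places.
E[X_{t+1} \mid \mathcal F_t] = -0.4400

For an AR(p) model X_t = c + sum_i phi_i X_{t-i} + eps_t, the
one-step-ahead conditional mean is
  E[X_{t+1} | X_t, ...] = c + sum_i phi_i X_{t+1-i}.
Substitute known values:
  E[X_{t+1} | ...] = (0.11) * (-4)
                   = -0.4400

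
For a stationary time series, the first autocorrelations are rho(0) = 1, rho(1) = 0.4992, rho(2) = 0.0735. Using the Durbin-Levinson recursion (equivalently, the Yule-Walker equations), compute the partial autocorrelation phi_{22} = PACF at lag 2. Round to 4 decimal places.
\phi_{22} = -0.2340

The PACF at lag k is phi_{kk}, the last component of the solution
to the Yule-Walker system G_k phi = r_k where
  (G_k)_{ij} = rho(|i - j|), (r_k)_i = rho(i), i,j = 1..k.
Equivalently, Durbin-Levinson gives phi_{kk} iteratively:
  phi_{11} = rho(1)
  phi_{kk} = [rho(k) - sum_{j=1..k-1} phi_{k-1,j} rho(k-j)]
            / [1 - sum_{j=1..k-1} phi_{k-1,j} rho(j)],
  phi_{k,j} = phi_{k-1,j} - phi_{kk} phi_{k-1,k-j},  j = 1..k-1.
Step k = 1:
  phi_11 = rho(1) = 0.4992.
Step k = 2:
  phi_22 = [rho(2) - phi_11 rho(1)] / [1 - phi_11 rho(1)] = [0.0735 - (0.4992)(0.4992)] / [1 - (0.4992)(0.4992)]
         = -0.17570064 / 0.75079936 = -0.234.
Therefore phi_{22} = -0.2340.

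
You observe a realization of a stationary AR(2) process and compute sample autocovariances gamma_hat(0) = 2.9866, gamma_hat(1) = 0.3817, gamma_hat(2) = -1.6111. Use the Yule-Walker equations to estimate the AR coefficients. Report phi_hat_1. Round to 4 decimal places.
\hat\phi_{1} = 0.2000

The Yule-Walker equations for an AR(p) process read, in matrix form,
  Gamma_p phi = r_p,   with   (Gamma_p)_{ij} = gamma(|i - j|),
                       (r_p)_i = gamma(i),   i,j = 1..p.
Substitute the sample gammas (Toeplitz matrix and right-hand side of size 2):
  Gamma_p = [[2.9866, 0.3817], [0.3817, 2.9866]]
  r_p     = [0.3817, -1.6111]
Written out:
  2.9866 phi_1 + 0.3817 phi_2 = 0.3817
  0.3817 phi_1 + 2.9866 phi_2 = -1.6111
Solve by Cramer's rule:
  det = gamma(0)^2 - gamma(1)^2 = (2.9866)^2 - (0.3817)^2 = 8.91977956 - 0.14569489 = 8.77408467
  phi_hat_1 = [gamma(1) gamma(0) - gamma(1) gamma(2)] / det = [(0.3817)(2.9866) - (0.3817)(-1.6111)] / 8.77408467 = 1.75494209 / 8.77408467 = 0.2
  phi_hat_2 = [gamma(0) gamma(2) - gamma(1)^2] / det = [(2.9866)(-1.6111) - (0.3817)^2] / 8.77408467 = -4.95740615 / 8.77408467 = -0.565
So phi_hat = [0.2000, -0.5650].
Therefore phi_hat_1 = 0.2000.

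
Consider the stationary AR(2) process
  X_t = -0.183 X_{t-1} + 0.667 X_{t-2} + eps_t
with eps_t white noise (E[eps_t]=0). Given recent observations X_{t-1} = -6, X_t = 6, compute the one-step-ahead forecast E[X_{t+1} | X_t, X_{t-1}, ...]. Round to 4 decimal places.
E[X_{t+1} \mid \mathcal F_t] = -5.1000

For an AR(p) model X_t = c + sum_i phi_i X_{t-i} + eps_t, the
one-step-ahead conditional mean is
  E[X_{t+1} | X_t, ...] = c + sum_i phi_i X_{t+1-i}.
Substitute known values:
  E[X_{t+1} | ...] = (-0.183) * (6) + (0.667) * (-6)
                   = -5.1000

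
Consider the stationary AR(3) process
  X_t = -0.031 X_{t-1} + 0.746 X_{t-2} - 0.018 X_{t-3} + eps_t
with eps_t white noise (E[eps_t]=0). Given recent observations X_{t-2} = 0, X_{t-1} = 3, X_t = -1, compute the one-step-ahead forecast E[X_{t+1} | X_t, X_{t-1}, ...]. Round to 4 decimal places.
E[X_{t+1} \mid \mathcal F_t] = 2.2690

For an AR(p) model X_t = c + sum_i phi_i X_{t-i} + eps_t, the
one-step-ahead conditional mean is
  E[X_{t+1} | X_t, ...] = c + sum_i phi_i X_{t+1-i}.
Substitute known values:
  E[X_{t+1} | ...] = (-0.031) * (-1) + (0.746) * (3) + (-0.018) * (0)
                   = 2.2690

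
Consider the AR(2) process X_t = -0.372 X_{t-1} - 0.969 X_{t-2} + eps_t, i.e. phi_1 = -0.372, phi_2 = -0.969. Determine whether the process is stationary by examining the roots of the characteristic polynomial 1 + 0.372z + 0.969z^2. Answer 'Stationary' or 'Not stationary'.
\text{Stationary}

The AR(p) characteristic polynomial is P(z) = 1 + 0.372z + 0.969z^2.
Stationarity requires all roots to lie outside the unit circle, i.e. |z| > 1 for every root.
Set 1 + (0.372) z + (0.969) z^2 = 0, i.e. a z^2 + b z + c = 0 with a = 0.969, b = 0.372, c = 1.
Discriminant D = b^2 - 4ac = (0.372)^2 - 4*(0.969)*1 = 0.138384 - (3.876) = -3.737616.
D < 0, so the roots are the complex-conjugate pair z = (-b +/- i sqrt(-D)) / (2a) = -0.192 +/- 0.9976i.
For a conjugate pair |z|^2 = z * conj(z) = (product of roots) = c/a = 1/(0.969) = 1.031992, so |z| = sqrt(1.031992) = 1.0159 for both roots.
Moduli of all roots: 1.0159, 1.0159.
All moduli strictly greater than 1? Yes.
Verdict: Stationary.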